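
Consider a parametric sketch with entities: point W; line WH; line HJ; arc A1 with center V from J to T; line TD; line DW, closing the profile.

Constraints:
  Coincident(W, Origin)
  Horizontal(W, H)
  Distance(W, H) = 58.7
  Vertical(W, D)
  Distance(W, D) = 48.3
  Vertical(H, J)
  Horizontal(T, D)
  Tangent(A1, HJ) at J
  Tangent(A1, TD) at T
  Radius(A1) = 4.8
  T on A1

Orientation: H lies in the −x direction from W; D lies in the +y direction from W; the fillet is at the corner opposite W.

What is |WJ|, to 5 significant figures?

73.061

The virtual corner opposite W is at (-58.700, 48.300). The tangent condition forces VJ to be normal to HJ and A1 meets TD tangentially, so VT is at right angles to TD, with radius 4.8, so the center V sits 4.8 in from both sides at V = (-53.900, 43.500). That places the tangent points at J = (-58.700, 43.500) on HJ and T = (-53.900, 48.300) on TD. Then |WJ| = |J − W| = 73.061.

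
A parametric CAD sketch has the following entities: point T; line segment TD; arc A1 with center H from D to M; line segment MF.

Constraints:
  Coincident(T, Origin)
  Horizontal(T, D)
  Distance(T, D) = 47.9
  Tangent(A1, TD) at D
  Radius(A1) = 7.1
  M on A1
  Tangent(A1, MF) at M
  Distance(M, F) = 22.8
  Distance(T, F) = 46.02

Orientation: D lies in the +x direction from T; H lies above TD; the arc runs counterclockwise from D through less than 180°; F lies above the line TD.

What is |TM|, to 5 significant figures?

54.231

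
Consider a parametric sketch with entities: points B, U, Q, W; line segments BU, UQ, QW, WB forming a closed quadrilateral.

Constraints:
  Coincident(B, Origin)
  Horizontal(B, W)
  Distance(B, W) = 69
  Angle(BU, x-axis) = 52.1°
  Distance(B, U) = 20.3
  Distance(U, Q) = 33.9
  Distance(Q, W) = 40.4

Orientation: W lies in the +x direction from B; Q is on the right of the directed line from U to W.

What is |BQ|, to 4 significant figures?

33.12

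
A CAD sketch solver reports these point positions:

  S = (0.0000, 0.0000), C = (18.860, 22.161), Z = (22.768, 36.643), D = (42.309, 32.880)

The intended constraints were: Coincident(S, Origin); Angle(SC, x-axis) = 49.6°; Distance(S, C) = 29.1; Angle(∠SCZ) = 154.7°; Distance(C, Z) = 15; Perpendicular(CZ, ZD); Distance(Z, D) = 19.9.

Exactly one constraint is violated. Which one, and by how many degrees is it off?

Perpendicular(CZ, ZD) — off by 4.20°.

S = (0.00, 0.00) ✓; SC at 49.60° ✓; |SC| = 29.10 ✓; ∠SCZ = 154.7° ✓; |CZ| = 15.00 ✓; ∠(CZ, ZD) = 85.80° ✗; |ZD| = 19.90 ✓.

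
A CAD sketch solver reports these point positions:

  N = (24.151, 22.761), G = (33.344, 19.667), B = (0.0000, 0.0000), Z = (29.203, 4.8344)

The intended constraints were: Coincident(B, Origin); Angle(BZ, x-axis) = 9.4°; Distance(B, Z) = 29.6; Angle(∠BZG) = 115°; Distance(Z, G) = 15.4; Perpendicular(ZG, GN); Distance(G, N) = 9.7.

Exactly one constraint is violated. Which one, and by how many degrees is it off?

Perpendicular(ZG, GN) — off by 3.00°.

B = (0.00, 0.00) ✓; BZ at 9.400° ✓; |BZ| = 29.60 ✓; ∠BZG = 115.0° ✓; |ZG| = 15.40 ✓; ∠(ZG, GN) = 87.00° ✗; |GN| = 9.700 ✓.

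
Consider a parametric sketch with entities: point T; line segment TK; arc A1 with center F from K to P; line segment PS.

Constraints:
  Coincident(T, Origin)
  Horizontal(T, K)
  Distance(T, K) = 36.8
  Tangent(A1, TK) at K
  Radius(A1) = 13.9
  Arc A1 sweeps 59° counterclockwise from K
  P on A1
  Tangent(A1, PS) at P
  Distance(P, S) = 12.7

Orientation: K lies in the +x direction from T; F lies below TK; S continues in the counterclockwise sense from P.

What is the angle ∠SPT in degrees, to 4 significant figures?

74.16°

T is at the origin; TK is horizontal with |TK| = 36.8 and K on the +x side, so K = (36.80, 0.000). The tangent condition forces FK to be normal to TK, so F = K + (0, -13.9) = (36.80, -13.90). On A1, K sits at bearing 90° from F; a 59° counterclockwise sweep puts P at bearing 149°, so P = F + 13.9·(cos 149°, sin 149°) = (24.89, -6.741). Since A1 is tangent to PS there, FP ⟂ PS, so PS runs along (−sin 149°, cos 149°); with |PS| = 12.7, S = (18.34, -17.63). Then cos ∠SPT = PS·PT / (|PS||PT|), giving 74.16°.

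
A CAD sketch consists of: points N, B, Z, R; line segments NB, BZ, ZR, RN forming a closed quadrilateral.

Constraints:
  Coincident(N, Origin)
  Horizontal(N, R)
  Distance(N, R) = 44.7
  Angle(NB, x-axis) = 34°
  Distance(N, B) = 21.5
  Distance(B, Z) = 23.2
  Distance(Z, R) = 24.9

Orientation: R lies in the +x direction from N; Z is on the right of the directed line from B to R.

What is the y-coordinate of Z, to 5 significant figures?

-10.753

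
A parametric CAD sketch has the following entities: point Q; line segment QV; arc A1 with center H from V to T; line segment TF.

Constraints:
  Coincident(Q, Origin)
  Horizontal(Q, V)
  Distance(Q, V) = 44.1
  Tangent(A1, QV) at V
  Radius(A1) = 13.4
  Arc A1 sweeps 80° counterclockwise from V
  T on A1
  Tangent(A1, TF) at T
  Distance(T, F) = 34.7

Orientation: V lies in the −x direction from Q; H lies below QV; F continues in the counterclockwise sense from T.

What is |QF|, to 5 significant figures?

77.826

On A1, V sits at bearing 90° from H; an 80° counterclockwise sweep puts T at bearing 170°, so T = H + 13.4·(cos 170°, sin 170°) = (-57.296, -11.073). Since A1 is tangent to TF there, HT ⟂ TF, so TF runs along (−sin 170°, cos 170°); with |TF| = 34.7, F = (-63.322, -45.246). Then |QF| = |F − Q| = 77.826.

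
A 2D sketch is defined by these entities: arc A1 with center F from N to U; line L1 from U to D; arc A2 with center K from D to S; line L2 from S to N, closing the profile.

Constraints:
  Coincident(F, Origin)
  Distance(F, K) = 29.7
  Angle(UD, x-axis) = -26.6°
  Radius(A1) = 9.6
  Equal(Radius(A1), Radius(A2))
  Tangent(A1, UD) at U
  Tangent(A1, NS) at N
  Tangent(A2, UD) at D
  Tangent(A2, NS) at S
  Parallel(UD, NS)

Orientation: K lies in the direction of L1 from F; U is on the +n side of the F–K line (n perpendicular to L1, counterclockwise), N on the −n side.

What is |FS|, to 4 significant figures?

31.21

The slot axis is L1's direction at -26.6°, so u = (cos -26.6°, sin -26.6°) = (0.8942, -0.4478) and n = (−sin -26.6°, cos -26.6°) = (0.4478, 0.8942). F is at the origin and K lies 29.7 along u from F, so K = 29.7·u = (26.56, -13.30). Tangency of A1 to both parallel lines with radius 9.6 puts U and N at F ± 9.6·n: U = (4.298, 8.584), N = (-4.298, -8.584). Equal radii place D and S the same way about K: D = K + 9.6·n = (30.85, -4.715), S = K − 9.6·n = (22.26, -21.88). Then |FS| = |S − F| = 31.21.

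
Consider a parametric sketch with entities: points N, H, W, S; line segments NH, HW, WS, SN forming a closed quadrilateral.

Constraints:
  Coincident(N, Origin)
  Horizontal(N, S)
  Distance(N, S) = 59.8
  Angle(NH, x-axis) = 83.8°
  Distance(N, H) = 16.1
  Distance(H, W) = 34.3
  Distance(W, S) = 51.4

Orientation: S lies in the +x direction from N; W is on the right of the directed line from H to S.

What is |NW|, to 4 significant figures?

20.35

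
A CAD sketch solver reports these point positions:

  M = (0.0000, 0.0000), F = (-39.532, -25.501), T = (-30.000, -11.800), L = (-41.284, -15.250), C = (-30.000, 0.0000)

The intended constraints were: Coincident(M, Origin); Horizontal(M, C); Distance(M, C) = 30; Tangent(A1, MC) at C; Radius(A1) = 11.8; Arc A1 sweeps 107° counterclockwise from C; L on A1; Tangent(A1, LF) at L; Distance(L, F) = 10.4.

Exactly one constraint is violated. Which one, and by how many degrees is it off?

Tangent(A1, LF) at L — off by 7.30°.

M = (0.00, 0.00) ✓; M.y = 0.00, C.y = 0.00 ✓; |MC| = 30.00 ✓; ∠(TC, CM) = 90.00° ✓; |TC| = 11.80 ✓; bearing(T→L) − bearing(T→C) = 107.0° ✓; |TL| = 11.80 ✓; ∠(TL, LF) = 97.30° ✗; |LF| = 10.40 ✓.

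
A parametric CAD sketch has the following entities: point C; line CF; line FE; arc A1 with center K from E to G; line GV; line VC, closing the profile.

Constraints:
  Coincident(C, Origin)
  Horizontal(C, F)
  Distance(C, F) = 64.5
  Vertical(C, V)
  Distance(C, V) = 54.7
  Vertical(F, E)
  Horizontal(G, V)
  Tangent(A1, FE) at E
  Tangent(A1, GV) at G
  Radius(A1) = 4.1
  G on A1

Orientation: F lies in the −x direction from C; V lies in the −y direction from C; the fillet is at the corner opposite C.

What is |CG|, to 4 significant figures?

81.49

C is at the origin; C and F share the same y with |CF| = 64.5 and F on the −x side, so F = (-64.50, 0.000). CV is vertical with |CV| = 54.7 and V on the −y side, so V = (0.000, -54.70). The virtual corner opposite C is at (-64.50, -54.70). A1 meets FE tangentially, so KE is at right angles to FE and A1 meets GV tangentially, so KG is at right angles to GV, with radius 4.1, so the center K sits 4.1 in from both sides at K = (-60.40, -50.60). That places the tangent points at E = (-64.50, -50.60) on FE and G = (-60.40, -54.70) on GV. Then |CG| = |G − C| = 81.49.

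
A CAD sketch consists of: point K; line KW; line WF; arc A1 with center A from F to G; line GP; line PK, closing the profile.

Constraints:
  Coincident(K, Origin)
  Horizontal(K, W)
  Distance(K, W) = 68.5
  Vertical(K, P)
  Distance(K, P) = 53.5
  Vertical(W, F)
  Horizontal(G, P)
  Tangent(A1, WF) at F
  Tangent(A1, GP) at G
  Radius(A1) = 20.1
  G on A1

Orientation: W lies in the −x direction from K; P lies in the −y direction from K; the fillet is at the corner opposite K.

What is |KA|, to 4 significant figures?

58.81

K and P share the same x with |KP| = 53.5 and P on the −y side, so P = (0.000, -53.50). The virtual corner opposite K is at (-68.50, -53.50). Since A1 is tangent to WF there, AF ⟂ WF and since A1 is tangent to GP there, AG ⟂ GP, with radius 20.1, so the center A sits 20.1 in from both sides at A = (-48.40, -33.40). Then |KA| = |A − K| = 58.81.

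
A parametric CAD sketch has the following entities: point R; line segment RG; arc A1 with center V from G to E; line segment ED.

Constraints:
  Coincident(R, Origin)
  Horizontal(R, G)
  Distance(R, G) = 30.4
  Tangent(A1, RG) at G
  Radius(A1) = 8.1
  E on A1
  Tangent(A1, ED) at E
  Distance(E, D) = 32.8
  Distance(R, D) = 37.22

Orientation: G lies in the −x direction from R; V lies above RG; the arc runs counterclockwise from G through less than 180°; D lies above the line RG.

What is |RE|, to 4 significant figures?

23.43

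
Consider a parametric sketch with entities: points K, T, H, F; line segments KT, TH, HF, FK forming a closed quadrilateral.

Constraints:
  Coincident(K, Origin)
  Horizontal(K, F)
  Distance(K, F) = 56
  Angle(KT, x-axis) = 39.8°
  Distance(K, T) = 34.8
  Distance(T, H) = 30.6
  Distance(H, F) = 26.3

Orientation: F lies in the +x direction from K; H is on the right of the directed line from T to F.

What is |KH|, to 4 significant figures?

31.98

Checks: K.y = 0.00, F.y = 0.00 ✓; |TH| = 30.60 ✓; |HF| = 26.30 ✓.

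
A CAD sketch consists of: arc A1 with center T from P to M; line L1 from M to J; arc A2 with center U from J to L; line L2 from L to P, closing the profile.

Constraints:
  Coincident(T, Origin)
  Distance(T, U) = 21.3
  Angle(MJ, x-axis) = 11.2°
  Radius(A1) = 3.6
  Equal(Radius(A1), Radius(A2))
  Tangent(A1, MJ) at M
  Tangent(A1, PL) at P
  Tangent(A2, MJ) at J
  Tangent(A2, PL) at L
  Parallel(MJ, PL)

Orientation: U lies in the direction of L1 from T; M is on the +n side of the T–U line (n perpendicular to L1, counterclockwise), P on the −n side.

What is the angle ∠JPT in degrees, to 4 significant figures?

71.32°

Tangency of A1 to both parallel lines with radius 3.6 puts M and P at T ± 3.6·n: M = (-0.6992, 3.531), P = (0.6992, -3.531). Equal radii place J and L the same way about U: J = U + 3.6·n = (20.20, 7.669), L = U − 3.6·n = (21.59, 0.6058). Then cos ∠JPT = PJ·PT / (|PJ||PT|), giving 71.32°.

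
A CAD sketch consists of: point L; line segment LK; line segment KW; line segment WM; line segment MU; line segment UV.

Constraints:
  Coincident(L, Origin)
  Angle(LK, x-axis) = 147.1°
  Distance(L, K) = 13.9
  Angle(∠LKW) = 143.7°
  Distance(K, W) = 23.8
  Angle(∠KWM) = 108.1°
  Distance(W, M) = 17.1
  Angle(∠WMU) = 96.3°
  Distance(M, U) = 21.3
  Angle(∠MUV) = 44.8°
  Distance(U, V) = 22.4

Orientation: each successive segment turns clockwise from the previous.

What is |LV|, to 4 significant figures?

29.16

L is at the origin; LK runs at 147.1° with length 13.9, so K = (-11.67, 7.550). ∠LKW = 143.7° gives KW at 110.8° from the x-axis; with |KW| = 23.8, W = (-20.12, 29.80). ∠KWM = 108.1° gives WM at 38.90° from the x-axis; with |WM| = 17.1, M = (-6.814, 40.54). ∠WMU = 96.3° gives MU at -44.80° from the x-axis; with |MU| = 21.3, U = (8.300, 25.53). ∠MUV = 44.8° gives UV at 180.0° from the x-axis; with |UV| = 22.4, V = (-14.10, 25.53). Then |LV| = |V − L| = 29.16.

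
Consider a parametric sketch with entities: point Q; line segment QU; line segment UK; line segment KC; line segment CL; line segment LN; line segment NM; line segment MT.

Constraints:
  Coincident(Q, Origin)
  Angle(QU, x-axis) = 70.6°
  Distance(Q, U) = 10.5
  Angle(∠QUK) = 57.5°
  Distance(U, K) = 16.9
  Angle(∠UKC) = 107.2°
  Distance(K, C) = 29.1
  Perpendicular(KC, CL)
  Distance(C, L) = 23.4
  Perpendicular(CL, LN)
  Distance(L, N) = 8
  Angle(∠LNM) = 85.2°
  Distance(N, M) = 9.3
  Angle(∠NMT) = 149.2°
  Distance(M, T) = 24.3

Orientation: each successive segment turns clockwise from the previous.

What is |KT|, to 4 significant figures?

36.46

Q is at the origin; QU runs at 70.6° with length 10.5, so U = (3.488, 9.904). ∠QUK = 57.5° gives UK at -51.90° from the x-axis; with |UK| = 16.9, K = (13.92, -3.395). ∠UKC = 107.2° gives KC at -124.7° from the x-axis; with |KC| = 29.1, C = (-2.650, -27.32). KC is perpendicular to CL, so CL runs at 145.3°; with |CL| = 23.4, L = (-21.89, -14.00). CL is perpendicular to LN, so LN runs at 55.30°; with |LN| = 8.0, N = (-17.33, -7.421). ∠LNM = 85.2° gives NM at -39.50° from the x-axis; with |NM| = 9.3, M = (-10.16, -13.34). ∠NMT = 149.2° gives MT at -70.30° from the x-axis; with |MT| = 24.3, T = (-1.967, -36.21). Then |KT| = |T − K| = 36.46.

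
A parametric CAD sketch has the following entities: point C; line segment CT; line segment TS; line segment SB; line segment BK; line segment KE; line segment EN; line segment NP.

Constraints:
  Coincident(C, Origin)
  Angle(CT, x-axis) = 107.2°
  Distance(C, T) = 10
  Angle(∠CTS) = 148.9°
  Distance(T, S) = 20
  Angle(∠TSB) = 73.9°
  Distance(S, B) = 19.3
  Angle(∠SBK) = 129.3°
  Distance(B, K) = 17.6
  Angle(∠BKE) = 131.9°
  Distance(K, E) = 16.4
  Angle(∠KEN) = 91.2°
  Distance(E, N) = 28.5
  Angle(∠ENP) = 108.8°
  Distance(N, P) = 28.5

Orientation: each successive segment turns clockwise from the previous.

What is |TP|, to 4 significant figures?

23.99

∠KEN = 91.2° gives EN at 142.4° from the x-axis; with |EN| = 28.5, N = (-11.45, 6.556). ∠ENP = 108.8° gives NP at 71.20° from the x-axis; with |NP| = 28.5, P = (-2.266, 33.54). Then |TP| = |P − T| = 23.99.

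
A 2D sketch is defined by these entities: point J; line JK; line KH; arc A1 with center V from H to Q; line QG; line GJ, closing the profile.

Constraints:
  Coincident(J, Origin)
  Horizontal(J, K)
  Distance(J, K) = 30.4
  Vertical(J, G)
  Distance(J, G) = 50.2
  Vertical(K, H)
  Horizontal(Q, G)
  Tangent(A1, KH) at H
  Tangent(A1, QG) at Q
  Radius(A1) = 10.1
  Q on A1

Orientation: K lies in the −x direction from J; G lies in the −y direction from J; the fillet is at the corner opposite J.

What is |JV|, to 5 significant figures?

44.946

J and G share the same x with |JG| = 50.2 and G on the −y side, so G = (0.0000, -50.200). The virtual corner opposite J is at (-30.400, -50.200). The tangent condition forces VH to be normal to KH and A1 meets QG tangentially, so VQ is at right angles to QG, with radius 10.1, so the center V sits 10.1 in from both sides at V = (-20.300, -40.100). Then |JV| = |V − J| = 44.946.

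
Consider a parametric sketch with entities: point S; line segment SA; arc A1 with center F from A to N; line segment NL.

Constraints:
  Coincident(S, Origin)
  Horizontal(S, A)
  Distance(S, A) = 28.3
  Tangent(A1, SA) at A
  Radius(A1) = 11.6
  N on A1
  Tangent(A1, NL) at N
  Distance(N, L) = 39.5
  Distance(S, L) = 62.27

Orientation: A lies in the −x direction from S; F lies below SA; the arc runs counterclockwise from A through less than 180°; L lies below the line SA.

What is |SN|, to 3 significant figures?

42.0

Checks: |FN| = 11.60 ✓; ∠(FN, NL) = 90.00° ✓; |NL| = 39.50 ✓; |SL| = 62.27 ✓.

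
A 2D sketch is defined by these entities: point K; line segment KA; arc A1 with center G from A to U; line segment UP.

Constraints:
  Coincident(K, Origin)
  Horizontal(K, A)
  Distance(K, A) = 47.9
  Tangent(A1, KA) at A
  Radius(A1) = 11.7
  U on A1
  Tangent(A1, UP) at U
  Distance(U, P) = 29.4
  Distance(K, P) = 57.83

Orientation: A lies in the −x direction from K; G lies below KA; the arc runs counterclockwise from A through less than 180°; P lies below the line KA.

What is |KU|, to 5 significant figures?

60.231

Checks: |GU| = 11.70 ✓; ∠(GU, UP) = 90.00° ✓; |UP| = 29.40 ✓; |KP| = 57.83 ✓.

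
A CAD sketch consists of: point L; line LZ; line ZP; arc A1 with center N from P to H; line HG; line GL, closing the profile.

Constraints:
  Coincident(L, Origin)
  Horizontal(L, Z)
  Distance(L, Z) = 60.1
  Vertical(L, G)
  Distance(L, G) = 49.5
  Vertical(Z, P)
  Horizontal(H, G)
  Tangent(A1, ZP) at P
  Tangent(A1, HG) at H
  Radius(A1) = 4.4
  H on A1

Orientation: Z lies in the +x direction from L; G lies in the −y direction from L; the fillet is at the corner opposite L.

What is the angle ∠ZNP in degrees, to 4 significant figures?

84.43°

L is at the origin; L and Z share the same y with |LZ| = 60.1 and Z on the +x side, so Z = (60.10, 0.000). L and G share the same x with |LG| = 49.5 and G on the −y side, so G = (0.000, -49.50). The virtual corner opposite L is at (60.10, -49.50). The tangent condition forces NP to be normal to ZP and the tangent condition forces NH to be normal to HG, with radius 4.4, so the center N sits 4.4 in from both sides at N = (55.70, -45.10). That places the tangent points at P = (60.10, -45.10) on ZP and H = (55.70, -49.50) on HG. Then cos ∠ZNP = NZ·NP / (|NZ||NP|), giving 84.43°.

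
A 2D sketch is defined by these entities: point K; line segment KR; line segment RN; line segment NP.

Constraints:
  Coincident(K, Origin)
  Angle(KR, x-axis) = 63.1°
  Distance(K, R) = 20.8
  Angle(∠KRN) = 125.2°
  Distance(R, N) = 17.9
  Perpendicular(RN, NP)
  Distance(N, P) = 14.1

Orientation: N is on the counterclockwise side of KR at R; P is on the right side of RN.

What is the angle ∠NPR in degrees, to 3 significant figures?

51.8°

∠KRN = 125.2°, so RN runs at 63.1° + (180° − 125.2°) = 118° from the x-axis; with |RN| = 17.9, N = R + 17.9·(cos 118°, sin 118°) = (1.03, 34.4). RN ⟂ NP; with |NP| = 14.1 on the right of RN, P = N + 14.1·(0.884, 0.468) = (13.5, 41.0). Then cos ∠NPR = PN·PR / (|PN||PR|), giving 51.8°.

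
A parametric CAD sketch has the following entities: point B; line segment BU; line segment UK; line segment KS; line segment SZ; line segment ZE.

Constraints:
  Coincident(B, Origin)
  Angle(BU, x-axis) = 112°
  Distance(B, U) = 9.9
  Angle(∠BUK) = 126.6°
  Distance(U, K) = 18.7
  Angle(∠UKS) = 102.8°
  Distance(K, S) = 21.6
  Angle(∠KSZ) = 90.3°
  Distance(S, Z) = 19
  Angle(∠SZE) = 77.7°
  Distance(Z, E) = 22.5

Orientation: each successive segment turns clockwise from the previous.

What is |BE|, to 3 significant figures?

11.7

B is at the origin; BU runs at 112.0° with length 9.9, so U = (-3.71, 9.18). ∠BUK = 126.6° gives UK at 58.6° from the x-axis; with |UK| = 18.7, K = (6.03, 25.1). ∠UKS = 102.8° gives KS at -18.6° from the x-axis; with |KS| = 21.6, S = (26.5, 18.3). ∠KSZ = 90.3° gives SZ at -108° from the x-axis; with |SZ| = 19.0, Z = (20.5, 0.212). ∠SZE = 77.7° gives ZE at 149° from the x-axis; with |ZE| = 22.5, E = (1.17, 11.7). Then |BE| = |E − B| = 11.7.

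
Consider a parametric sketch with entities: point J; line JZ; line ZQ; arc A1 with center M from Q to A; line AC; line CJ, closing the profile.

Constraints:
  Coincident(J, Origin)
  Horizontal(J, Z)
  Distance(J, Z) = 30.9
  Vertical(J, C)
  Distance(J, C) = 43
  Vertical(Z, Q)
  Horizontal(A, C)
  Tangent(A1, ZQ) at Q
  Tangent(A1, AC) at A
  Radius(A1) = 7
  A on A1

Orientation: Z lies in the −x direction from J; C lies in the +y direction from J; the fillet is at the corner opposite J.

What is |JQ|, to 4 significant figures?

47.44

The virtual corner opposite J is at (-30.90, 43.00). A1 meets ZQ tangentially, so MQ is at right angles to ZQ and the tangent condition forces MA to be normal to AC, with radius 7.0, so the center M sits 7.0 in from both sides at M = (-23.90, 36.00). That places the tangent points at Q = (-30.90, 36.00) on ZQ and A = (-23.90, 43.00) on AC. Then |JQ| = |Q − J| = 47.44.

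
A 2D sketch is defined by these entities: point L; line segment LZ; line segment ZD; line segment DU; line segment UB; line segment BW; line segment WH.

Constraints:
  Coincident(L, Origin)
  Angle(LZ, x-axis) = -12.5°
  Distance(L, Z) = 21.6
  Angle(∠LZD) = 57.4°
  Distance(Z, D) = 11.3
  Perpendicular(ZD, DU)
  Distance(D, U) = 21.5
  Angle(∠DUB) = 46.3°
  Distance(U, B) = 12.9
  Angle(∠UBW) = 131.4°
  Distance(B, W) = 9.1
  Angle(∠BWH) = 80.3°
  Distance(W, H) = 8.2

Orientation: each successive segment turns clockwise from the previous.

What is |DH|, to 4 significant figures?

5.284

L is at the origin; LZ runs at -12.5° with length 21.6, so Z = (21.09, -4.675). ∠LZD = 57.4° gives ZD at -135.1° from the x-axis; with |ZD| = 11.3, D = (13.08, -12.65). ZD ⟂ DU, so DU runs at 134.9°; with |DU| = 21.5, U = (-2.092, 2.578). ∠DUB = 46.3° gives UB at 1.200° from the x-axis; with |UB| = 12.9, B = (10.80, 2.848). ∠UBW = 131.4° gives BW at -47.40° from the x-axis; with |BW| = 9.1, W = (16.96, -3.850). ∠BWH = 80.3° gives WH at -147.1° from the x-axis; with |WH| = 8.2, H = (10.08, -8.304). Then |DH| = |H − D| = 5.284.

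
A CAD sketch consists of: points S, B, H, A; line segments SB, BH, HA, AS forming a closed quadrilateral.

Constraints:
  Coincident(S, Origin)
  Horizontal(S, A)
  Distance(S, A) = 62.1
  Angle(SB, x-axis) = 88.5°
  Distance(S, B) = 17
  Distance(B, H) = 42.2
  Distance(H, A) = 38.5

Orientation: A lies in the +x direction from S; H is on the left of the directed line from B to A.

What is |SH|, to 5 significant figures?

50.992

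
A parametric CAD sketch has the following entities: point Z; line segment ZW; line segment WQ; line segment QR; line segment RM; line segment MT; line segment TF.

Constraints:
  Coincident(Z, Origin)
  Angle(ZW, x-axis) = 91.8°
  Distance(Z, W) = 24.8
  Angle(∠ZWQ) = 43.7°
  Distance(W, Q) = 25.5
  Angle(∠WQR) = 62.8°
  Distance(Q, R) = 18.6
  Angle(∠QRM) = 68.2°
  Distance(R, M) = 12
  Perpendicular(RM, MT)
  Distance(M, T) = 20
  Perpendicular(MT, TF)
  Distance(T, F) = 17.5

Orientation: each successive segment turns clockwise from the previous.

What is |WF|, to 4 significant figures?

36.49

The perpendicularity gives MT at right angles to RM, so MT runs at -3.500°; with |MT| = 20.0, T = (20.44, 11.83). The perpendicularity gives TF at right angles to MT, so TF runs at -93.50°; with |TF| = 17.5, F = (19.38, -5.636). Then |WF| = |F − W| = 36.49.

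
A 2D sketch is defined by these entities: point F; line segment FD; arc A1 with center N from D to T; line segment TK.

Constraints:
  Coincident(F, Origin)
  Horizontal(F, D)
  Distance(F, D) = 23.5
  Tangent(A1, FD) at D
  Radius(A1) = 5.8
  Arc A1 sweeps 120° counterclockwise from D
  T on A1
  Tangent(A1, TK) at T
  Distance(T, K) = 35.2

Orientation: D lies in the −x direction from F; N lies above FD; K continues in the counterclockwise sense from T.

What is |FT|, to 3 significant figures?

20.4

F is at the origin; F and D share the same y with |FD| = 23.5 and D on the −x side, so D = (-23.5, 0.00). Tangency of A1 to FD means the radius ND is perpendicular to FD, so N = D + (0, 5.8) = (-23.5, 5.80). On A1, D sits at bearing -90° from N; a 120° counterclockwise sweep puts T at bearing 30°, so T = N + 5.8·(cos 30°, sin 30°) = (-18.5, 8.70). Then |FT| = |T − F| = 20.4.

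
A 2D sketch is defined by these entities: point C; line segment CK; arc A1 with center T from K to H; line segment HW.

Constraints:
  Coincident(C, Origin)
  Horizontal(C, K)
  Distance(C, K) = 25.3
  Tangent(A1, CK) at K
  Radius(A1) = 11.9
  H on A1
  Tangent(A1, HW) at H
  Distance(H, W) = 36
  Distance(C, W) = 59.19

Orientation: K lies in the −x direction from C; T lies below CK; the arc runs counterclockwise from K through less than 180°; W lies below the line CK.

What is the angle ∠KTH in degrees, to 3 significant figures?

96.2°

C is at the origin; C and K share the same y with |CK| = 25.3 and K on the −x side, so K = (-25.3, 0.00). The tangent condition forces TK to be normal to CK, so T = K + (0, -11.9) = (-25.3, -11.9). Since TH ⟂ HW (tangency), |TW| = √(11.9² + 36.0²) = 37.9 regardless of where H sits on A1. So W lies on both circle(C, 59.19) and circle(T, 37.9); the below-CK intersection is W = (-33.2, -49.0). H is the foot of the tangent from W: H = (-37.1, -13.2).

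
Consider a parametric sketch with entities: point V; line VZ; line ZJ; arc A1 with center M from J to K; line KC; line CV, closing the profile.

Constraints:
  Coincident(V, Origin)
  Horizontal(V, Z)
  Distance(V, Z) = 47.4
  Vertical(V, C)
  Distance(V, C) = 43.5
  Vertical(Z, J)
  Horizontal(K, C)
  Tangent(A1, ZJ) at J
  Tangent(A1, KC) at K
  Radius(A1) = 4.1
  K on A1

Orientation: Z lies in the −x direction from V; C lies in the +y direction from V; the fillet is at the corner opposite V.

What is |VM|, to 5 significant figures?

58.543

V is at the origin; V and Z share the same y with |VZ| = 47.4 and Z on the −x side, so Z = (-47.400, 0.0000). VC is vertical with |VC| = 43.5 and C on the +y side, so C = (0.0000, 43.500). The virtual corner opposite V is at (-47.400, 43.500). Tangency of A1 to ZJ means the radius MJ is perpendicular to ZJ and since A1 is tangent to KC there, MK ⟂ KC, with radius 4.1, so the center M sits 4.1 in from both sides at M = (-43.300, 39.400). Then |VM| = |M − V| = 58.543.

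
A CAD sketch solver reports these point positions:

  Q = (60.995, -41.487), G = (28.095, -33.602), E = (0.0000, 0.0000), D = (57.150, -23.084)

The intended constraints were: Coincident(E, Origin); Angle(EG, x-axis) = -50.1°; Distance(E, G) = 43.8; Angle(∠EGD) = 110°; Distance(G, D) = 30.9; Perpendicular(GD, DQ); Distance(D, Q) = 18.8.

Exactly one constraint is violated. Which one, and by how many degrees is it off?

Perpendicular(GD, DQ) — off by 8.10°.

E = (0.00, 0.00) ✓; EG at -50.10° ✓; |EG| = 43.80 ✓; ∠EGD = 110.0° ✓; |GD| = 30.90 ✓; ∠(GD, DQ) = 98.10° ✗; |DQ| = 18.80 ✓.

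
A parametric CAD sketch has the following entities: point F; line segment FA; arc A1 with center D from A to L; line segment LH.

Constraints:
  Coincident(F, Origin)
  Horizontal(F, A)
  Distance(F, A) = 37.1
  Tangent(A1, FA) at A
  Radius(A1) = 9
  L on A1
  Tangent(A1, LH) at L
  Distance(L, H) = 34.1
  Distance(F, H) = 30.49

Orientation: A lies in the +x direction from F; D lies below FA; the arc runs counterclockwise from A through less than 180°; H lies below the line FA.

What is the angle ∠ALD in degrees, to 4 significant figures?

65.00°

Checks: F.y = 0.00, A.y = 0.00 ✓; |DL| = 9.000 ✓; ∠(DL, LH) = 90.00° ✓; |LH| = 34.10 ✓; |FH| = 30.49 ✓.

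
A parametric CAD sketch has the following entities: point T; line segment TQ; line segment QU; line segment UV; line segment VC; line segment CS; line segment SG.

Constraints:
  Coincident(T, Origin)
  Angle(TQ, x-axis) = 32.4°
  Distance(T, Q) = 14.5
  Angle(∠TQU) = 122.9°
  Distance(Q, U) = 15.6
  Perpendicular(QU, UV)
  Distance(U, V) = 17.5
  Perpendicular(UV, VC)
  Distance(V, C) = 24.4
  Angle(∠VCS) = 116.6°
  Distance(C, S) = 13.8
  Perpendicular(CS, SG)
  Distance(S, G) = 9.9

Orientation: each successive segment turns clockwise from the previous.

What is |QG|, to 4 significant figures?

6.170

T is at the origin; TQ runs at 32.4° with length 14.5, so Q = (12.24, 7.769). ∠TQU = 122.9° gives QU at -24.70° from the x-axis; with |QU| = 15.6, U = (26.42, 1.251). The perpendicularity gives UV at right angles to QU, so UV runs at -114.7°; with |UV| = 17.5, V = (19.10, -14.65). The perpendicularity gives VC at right angles to UV, so VC runs at 155.3°; with |VC| = 24.4, C = (-3.065, -4.452). ∠VCS = 116.6° gives CS at 91.90° from the x-axis; with |CS| = 13.8, S = (-3.522, 9.340). CS is perpendicular to SG, so SG runs at 1.900°; with |SG| = 9.9, G = (6.372, 9.668). Then |QG| = |G − Q| = 6.170.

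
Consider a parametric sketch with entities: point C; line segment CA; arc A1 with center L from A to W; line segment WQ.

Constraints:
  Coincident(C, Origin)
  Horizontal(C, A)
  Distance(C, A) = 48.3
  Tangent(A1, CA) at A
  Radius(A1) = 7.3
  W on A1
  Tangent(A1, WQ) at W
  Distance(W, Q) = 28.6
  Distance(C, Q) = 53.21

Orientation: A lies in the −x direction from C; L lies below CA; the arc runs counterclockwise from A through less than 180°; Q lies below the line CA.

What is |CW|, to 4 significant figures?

55.65

Checks: |LW| = 7.300 ✓; ∠(LW, WQ) = 90.00° ✓; |WQ| = 28.60 ✓; |CQ| = 53.21 ✓.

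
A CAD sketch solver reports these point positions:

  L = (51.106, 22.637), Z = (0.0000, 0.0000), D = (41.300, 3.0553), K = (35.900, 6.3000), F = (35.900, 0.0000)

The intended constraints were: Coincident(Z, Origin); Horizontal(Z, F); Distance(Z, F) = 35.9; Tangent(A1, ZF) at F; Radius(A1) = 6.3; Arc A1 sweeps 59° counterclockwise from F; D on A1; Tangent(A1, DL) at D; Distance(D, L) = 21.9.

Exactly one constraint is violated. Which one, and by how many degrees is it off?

Tangent(A1, DL) at D — off by 4.40°.

Z = (0.00, 0.00) ✓; Z.y = 0.00, F.y = 0.00 ✓; |ZF| = 35.90 ✓; ∠(KF, FZ) = 90.00° ✓; |KF| = 6.300 ✓; bearing(K→D) − bearing(K→F) = 59.00° ✓; |KD| = 6.300 ✓; ∠(KD, DL) = 85.60° ✗; |DL| = 21.90 ✓.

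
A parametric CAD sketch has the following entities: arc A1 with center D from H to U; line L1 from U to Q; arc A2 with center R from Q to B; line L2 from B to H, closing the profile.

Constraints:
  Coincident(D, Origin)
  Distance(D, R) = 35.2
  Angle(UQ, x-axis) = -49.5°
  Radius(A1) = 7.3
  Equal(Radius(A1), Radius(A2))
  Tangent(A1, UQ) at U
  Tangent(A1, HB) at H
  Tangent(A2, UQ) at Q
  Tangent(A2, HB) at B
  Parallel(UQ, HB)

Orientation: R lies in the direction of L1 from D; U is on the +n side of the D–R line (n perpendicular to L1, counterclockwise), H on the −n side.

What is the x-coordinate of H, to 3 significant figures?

-5.55

The slot axis is L1's direction at -49.5°, so u = (cos -49.5°, sin -49.5°) = (0.649, -0.760) and n = (−sin -49.5°, cos -49.5°) = (0.760, 0.649). D is at the origin and R lies 35.2 along u from D, so R = 35.2·u = (22.9, -26.8). Tangency of A1 to both parallel lines with radius 7.3 puts U and H at D ± 7.3·n: U = (5.55, 4.74), H = (-5.55, -4.74). So H.x = -5.55.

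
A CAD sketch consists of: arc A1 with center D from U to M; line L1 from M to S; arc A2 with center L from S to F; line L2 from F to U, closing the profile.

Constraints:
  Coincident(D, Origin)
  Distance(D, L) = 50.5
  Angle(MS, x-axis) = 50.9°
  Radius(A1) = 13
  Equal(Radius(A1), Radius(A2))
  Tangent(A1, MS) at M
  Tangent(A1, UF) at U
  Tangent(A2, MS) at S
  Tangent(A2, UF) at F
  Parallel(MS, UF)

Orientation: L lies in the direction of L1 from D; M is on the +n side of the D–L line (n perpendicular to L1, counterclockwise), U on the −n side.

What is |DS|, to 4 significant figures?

52.15

The slot axis is L1's direction at 50.9°, so u = (cos 50.9°, sin 50.9°) = (0.6307, 0.7760) and n = (−sin 50.9°, cos 50.9°) = (-0.7760, 0.6307). D is at the origin and L lies 50.5 along u from D, so L = 50.5·u = (31.85, 39.19). Tangency of A1 to both parallel lines with radius 13.0 puts M and U at D ± 13.0·n: M = (-10.09, 8.199), U = (10.09, -8.199). Equal radii place S and F the same way about L: S = L + 13.0·n = (21.76, 47.39), F = L − 13.0·n = (41.94, 30.99). Then |DS| = |S − D| = 52.15.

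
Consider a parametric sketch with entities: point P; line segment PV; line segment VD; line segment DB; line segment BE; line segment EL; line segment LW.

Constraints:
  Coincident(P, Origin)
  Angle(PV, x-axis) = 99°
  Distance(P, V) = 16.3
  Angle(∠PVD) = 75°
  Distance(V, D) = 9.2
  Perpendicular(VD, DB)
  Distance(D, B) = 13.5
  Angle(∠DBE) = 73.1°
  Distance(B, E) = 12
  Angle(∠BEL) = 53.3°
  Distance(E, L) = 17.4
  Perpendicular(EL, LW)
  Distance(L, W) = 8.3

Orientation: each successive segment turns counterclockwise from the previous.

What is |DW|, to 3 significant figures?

9.80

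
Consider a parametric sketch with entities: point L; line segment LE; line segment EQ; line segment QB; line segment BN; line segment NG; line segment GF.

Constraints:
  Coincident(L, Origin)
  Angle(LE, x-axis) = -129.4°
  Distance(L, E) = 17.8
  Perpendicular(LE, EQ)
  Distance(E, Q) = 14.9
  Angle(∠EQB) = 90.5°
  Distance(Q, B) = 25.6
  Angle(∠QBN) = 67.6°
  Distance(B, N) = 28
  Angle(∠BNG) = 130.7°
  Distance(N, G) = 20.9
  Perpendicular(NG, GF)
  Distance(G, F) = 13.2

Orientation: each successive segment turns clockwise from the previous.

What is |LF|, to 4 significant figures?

27.17

L is at the origin; LE runs at -129.4° with length 17.8, so E = (-11.30, -13.75). LE is perpendicular to EQ, so EQ runs at 140.6°; with |EQ| = 14.9, Q = (-22.81, -4.297). ∠EQB = 90.5° gives QB at 51.10° from the x-axis; with |QB| = 25.6, B = (-6.736, 15.63). ∠QBN = 67.6° gives BN at -61.30° from the x-axis; with |BN| = 28.0, N = (6.710, -8.934). ∠BNG = 130.7° gives NG at -110.6° from the x-axis; with |NG| = 20.9, G = (-0.6433, -28.50). NG ⟂ GF, so GF runs at 159.4°; with |GF| = 13.2, F = (-13.00, -23.85). Then |LF| = |F − L| = 27.17.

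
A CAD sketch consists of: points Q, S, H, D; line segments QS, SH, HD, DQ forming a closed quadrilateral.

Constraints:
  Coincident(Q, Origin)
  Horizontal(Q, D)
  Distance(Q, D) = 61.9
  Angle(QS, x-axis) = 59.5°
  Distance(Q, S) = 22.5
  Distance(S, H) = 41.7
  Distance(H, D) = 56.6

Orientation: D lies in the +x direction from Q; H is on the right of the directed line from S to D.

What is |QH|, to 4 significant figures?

24.37

Q is at the origin; QD is horizontal with |QD| = 61.9 and D in +x, so D = (61.9, 0). QS runs at 59.5° with |QS| = 22.5, so S = (11.42, 19.39). H is determined by |SH| = 41.7 and |HD| = 56.6 together: it lies at the intersection of circle(S, 41.7) and circle(D, 56.6). With |SD| = 54.08, the foot of the radical line on SD is 13.49 from S and the perpendicular offset is √(41.7² − 13.49²) = 39.46. Taking the right-of-SD solution: H = (9.872, -22.28).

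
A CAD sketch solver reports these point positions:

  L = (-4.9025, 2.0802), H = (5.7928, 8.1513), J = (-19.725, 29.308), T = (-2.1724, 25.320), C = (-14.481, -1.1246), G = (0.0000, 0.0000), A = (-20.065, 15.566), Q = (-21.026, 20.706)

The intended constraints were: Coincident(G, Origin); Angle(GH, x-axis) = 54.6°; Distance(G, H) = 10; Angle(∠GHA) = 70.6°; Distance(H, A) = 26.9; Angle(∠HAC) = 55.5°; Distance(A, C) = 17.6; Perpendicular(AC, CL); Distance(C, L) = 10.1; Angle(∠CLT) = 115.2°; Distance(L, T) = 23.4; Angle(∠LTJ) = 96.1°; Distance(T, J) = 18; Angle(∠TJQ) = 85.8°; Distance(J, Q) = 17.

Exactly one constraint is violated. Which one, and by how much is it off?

Distance(J, Q) = 17 — off by 8.30.

G = (0.00, 0.00) ✓; GH at 54.60° ✓; |GH| = 10.00 ✓; ∠GHA = 70.60° ✓; |HA| = 26.90 ✓; ∠HAC = 55.50° ✓; |AC| = 17.60 ✓; ∠(AC, CL) = 90.00° ✓; |CL| = 10.10 ✓; ∠CLT = 115.2° ✓; |LT| = 23.40 ✓; ∠LTJ = 96.10° ✓; |TJ| = 18.00 ✓; ∠TJQ = 85.80° ✓; |JQ| = 8.700 ✗.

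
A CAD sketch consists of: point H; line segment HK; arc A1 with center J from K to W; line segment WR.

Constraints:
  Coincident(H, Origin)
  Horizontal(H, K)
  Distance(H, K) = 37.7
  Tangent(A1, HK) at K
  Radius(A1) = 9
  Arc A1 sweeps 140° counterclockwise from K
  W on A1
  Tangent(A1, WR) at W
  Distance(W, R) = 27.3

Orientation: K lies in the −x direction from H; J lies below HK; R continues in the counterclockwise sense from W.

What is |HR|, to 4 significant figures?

40.35

H is at the origin; HK is horizontal with |HK| = 37.7 and K on the −x side, so K = (-37.70, 0.000). The tangent condition forces JK to be normal to HK, so J = K + (0, -9) = (-37.70, -9.000). On A1, K sits at bearing 90° from J; a 140° counterclockwise sweep puts W at bearing 230°, so W = J + 9.0·(cos 230°, sin 230°) = (-43.49, -15.89). A1 meets WR tangentially, so JW is at right angles to WR, so WR runs along (−sin 230°, cos 230°); with |WR| = 27.3, R = (-22.57, -33.44). Then |HR| = |R − H| = 40.35.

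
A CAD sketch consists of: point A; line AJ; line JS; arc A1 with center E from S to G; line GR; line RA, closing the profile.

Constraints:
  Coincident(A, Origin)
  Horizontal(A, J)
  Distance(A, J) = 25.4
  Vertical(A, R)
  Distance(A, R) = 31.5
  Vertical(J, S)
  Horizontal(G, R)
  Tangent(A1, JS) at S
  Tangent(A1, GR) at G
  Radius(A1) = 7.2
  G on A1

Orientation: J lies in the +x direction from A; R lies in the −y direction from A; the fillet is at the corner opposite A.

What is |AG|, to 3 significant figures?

36.4

A is at the origin; AJ is horizontal with |AJ| = 25.4 and J on the +x side, so J = (25.4, 0.00). AR is vertical with |AR| = 31.5 and R on the −y side, so R = (0.00, -31.5). The virtual corner opposite A is at (25.4, -31.5). Since A1 is tangent to JS there, ES ⟂ JS and tangency of A1 to GR means the radius EG is perpendicular to GR, with radius 7.2, so the center E sits 7.2 in from both sides at E = (18.2, -24.3). That places the tangent points at S = (25.4, -24.3) on JS and G = (18.2, -31.5) on GR. Then |AG| = |G − A| = 36.4.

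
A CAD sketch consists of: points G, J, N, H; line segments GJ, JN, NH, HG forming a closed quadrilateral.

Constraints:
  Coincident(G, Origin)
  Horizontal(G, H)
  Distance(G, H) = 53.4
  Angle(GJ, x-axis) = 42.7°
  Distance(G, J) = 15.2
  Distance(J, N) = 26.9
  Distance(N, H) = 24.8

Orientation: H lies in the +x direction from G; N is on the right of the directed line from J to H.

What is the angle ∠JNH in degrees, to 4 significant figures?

114.4°

G is at the origin; G and H share the same y with |GH| = 53.4 and H in +x, so H = (53.4, 0). GJ runs at 42.7° with |GJ| = 15.2, so J = (11.17, 10.31). N is determined by |JN| = 26.9 and |NH| = 24.8 together: it lies at the intersection of circle(J, 26.9) and circle(H, 24.8). With |JH| = 43.47, the foot of the radical line on JH is 22.98 from J and the perpendicular offset is √(26.9² − 22.98²) = 13.98. Taking the right-of-JH solution: N = (30.18, -8.721).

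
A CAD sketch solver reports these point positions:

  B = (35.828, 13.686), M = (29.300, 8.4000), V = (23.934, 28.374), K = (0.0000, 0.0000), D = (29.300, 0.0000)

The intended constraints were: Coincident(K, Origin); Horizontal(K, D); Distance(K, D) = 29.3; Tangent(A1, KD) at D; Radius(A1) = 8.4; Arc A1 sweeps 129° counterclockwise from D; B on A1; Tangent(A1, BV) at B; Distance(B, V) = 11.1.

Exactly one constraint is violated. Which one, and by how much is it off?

Distance(B, V) = 11.1 — off by 7.80.

K = (0.00, 0.00) ✓; K.y = 0.00, D.y = 0.00 ✓; |KD| = 29.30 ✓; ∠(MD, DK) = 90.00° ✓; |MD| = 8.400 ✓; bearing(M→B) − bearing(M→D) = 129.0° ✓; |MB| = 8.400 ✓; ∠(MB, BV) = 90.00° ✓; |BV| = 18.90 ✗.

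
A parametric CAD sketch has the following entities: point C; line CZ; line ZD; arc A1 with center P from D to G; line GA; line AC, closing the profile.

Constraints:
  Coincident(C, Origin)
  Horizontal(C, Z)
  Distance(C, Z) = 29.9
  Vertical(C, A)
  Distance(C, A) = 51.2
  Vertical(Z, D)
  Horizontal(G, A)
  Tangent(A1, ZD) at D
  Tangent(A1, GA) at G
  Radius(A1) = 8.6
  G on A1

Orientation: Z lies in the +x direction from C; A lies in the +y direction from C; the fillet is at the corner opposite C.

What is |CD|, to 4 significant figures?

52.05

C is at the origin; CZ is horizontal with |CZ| = 29.9 and Z on the +x side, so Z = (29.90, 0.000). C and A share the same x with |CA| = 51.2 and A on the +y side, so A = (0.000, 51.20). The virtual corner opposite C is at (29.90, 51.20). The tangent condition forces PD to be normal to ZD and A1 meets GA tangentially, so PG is at right angles to GA, with radius 8.6, so the center P sits 8.6 in from both sides at P = (21.30, 42.60). That places the tangent points at D = (29.90, 42.60) on ZD and G = (21.30, 51.20) on GA. Then |CD| = |D − C| = 52.05.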